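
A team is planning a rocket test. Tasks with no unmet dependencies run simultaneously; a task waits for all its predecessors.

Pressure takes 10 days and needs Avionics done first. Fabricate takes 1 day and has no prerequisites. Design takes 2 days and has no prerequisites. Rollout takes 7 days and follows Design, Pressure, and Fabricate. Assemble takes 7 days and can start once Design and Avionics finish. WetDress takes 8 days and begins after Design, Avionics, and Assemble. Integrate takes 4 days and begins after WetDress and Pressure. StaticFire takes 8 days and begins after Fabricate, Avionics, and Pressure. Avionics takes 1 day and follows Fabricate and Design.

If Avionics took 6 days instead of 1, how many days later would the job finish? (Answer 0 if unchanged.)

As given, the longest chain is Design→Avionics→Assemble→WetDress→Integrate = 2+1+7+8+4 = 22, so the finish is 22 days.
Avionics lies on that path, so at 6 days the path becomes 27 days.
That remains the longest chain; total 27 days.
Change in finish: 27 − 22 = +5 days.

5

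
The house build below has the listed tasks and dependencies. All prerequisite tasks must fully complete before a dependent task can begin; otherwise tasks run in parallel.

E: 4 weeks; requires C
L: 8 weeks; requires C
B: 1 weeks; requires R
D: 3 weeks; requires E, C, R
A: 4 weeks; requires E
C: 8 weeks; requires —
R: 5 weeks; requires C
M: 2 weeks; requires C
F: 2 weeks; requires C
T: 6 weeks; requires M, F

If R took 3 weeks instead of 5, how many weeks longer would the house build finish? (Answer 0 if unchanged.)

Actual critical path: C→R→D = 8+5+3 = 16 ⇒ 16 weeks.
Since R is critical, the -2 change carries straight to that chain (now 14 weeks).
The binding chain switches to C→M→T = 8+2+6 = 16; finish 16 weeks.
Change in finish: 16 − 16 = +0 weeks.

0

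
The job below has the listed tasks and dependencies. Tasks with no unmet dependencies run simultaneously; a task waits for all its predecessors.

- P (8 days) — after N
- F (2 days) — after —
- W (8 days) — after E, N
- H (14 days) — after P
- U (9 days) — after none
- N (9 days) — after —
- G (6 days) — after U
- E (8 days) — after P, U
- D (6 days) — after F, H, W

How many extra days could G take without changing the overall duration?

24

N→P→E→W→D = 9+8+8+8+6 = 39 sets the makespan at 39 days.
Longest path through G: 15 days (earliest finish 15, latest finish 39).
Slack of G = 33 − 9 = 24 days.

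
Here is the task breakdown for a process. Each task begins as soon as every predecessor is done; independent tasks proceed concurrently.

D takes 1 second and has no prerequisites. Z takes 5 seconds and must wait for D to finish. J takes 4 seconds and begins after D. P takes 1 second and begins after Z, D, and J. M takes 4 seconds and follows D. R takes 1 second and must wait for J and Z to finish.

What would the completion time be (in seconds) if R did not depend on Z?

7

Before: longest chain D→Z→P = 1+5+1 = 7, finish 7.
Without Z→R, R's earliest start moves from 6 to 5.
The longest chain is now D→Z→P = 1+5+1 = 7, so the schedule takes 7 seconds.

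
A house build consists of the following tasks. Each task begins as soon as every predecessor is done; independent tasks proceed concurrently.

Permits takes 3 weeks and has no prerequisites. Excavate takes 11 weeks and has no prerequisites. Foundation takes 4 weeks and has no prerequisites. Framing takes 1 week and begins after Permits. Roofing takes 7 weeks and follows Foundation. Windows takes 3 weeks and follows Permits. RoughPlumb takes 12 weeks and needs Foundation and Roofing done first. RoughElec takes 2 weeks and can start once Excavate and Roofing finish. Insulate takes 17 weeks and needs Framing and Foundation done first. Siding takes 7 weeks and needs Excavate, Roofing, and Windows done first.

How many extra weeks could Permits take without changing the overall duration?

2

The longest chain is Foundation→Roofing→RoughPlumb = 4+7+12 = 23; overall finish 23 weeks.
The longest chain containing Permits totals 21 weeks.
Float = 23 − 21 = 2.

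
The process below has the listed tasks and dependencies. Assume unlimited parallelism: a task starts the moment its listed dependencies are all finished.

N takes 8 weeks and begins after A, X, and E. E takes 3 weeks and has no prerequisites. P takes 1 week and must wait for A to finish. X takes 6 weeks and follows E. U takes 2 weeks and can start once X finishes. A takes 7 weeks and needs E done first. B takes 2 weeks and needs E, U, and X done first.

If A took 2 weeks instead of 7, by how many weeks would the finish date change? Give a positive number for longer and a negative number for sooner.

Actual critical path: E→A→N = 3+7+8 = 18 ⇒ 18 weeks.
Since A is critical, the -5 change carries straight to that chain (now 13 weeks).
Now E→X→N = 3+6+8 = 17 is longest, so the finish becomes 17 weeks.
Change in finish: 17 − 18 = -1 weeks.

-1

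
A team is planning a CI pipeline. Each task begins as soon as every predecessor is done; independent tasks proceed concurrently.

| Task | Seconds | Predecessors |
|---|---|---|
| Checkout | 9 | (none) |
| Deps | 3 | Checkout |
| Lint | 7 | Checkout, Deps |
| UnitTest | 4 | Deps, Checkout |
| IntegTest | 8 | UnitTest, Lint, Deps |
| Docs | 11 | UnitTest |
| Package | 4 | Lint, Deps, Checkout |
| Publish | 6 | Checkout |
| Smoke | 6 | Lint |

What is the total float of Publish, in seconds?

12

Critical path: Checkout→Deps→Lint→IntegTest = 9+3+7+8 = 27, so the finish is 27 seconds.
Longest path through Publish: 15 seconds (earliest finish 15, latest finish 27).
Slack of Publish = 21 − 9 = 12 seconds.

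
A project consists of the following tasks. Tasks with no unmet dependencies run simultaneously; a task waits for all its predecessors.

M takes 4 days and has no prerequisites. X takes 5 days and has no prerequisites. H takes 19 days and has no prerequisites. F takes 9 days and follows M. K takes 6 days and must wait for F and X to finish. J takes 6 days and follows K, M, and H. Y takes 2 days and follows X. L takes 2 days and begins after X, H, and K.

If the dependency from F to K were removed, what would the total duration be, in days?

With the dependency in place, M→F→K→J = 4+9+6+6 = 25 sets the finish at 25 days.
Without F→K, K's earliest start moves from 13 to 5.
The longest chain is now H→J = 19+6 = 25, so the job takes 25 days.

25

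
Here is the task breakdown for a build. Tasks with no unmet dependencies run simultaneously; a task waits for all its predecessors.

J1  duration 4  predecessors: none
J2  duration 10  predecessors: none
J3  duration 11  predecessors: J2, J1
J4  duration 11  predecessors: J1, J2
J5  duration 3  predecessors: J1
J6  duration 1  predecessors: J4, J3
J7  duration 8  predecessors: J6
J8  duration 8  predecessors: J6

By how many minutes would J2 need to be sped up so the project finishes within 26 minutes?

4

Current finish: 30 minutes; target: 26.
J2 is on every critical path, so each minute cut from J2 cuts the finish by one (this holds down to a finish of 24).
Need 30 − 26 = 4 minutes off J2 → J2 becomes 6 minutes, finish becomes 26.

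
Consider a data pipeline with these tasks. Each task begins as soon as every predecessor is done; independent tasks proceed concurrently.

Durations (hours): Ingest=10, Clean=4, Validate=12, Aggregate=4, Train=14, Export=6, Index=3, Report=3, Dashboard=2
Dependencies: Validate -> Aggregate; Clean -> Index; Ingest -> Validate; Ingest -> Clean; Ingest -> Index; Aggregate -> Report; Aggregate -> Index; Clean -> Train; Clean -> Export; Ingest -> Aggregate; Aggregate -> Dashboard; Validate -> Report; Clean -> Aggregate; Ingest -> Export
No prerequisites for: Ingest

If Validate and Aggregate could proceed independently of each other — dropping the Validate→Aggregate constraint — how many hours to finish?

Original critical path: Ingest→Validate→Aggregate→Index = 10+12+4+3 = 29 ⇒ 29 hours.
Without Validate→Aggregate, Aggregate's earliest start moves from 22 to 14.
After: Ingest→Clean→Train = 10+4+14 = 28 → 28 hours.

28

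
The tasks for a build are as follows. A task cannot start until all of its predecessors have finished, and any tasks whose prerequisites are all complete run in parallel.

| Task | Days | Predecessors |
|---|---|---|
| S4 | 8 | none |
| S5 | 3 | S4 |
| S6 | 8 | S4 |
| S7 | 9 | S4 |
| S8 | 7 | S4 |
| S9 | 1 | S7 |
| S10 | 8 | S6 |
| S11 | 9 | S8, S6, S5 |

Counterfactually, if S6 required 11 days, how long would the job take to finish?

28

Critical path before the change: S4→S6→S11 = 8+8+9 = 25 giving 25 days.
Since S6 is critical, the +3 change carries straight to that chain (now 28 days).
The critical path is still S4→S6→S11; finish is now 28 days.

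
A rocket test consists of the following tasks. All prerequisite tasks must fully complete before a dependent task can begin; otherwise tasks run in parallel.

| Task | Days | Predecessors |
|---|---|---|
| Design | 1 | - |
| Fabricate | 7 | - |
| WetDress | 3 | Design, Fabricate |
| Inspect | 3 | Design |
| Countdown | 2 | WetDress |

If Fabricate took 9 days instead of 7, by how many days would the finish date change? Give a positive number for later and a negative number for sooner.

2

Actual critical path: Fabricate→WetDress→Countdown = 7+3+2 = 12 ⇒ 12 days.
Fabricate is on the critical path; changing it to 9 makes that path 14 days.
No other chain overtakes it, so the finish is 14 days.
Change in finish: 14 − 12 = +2 days.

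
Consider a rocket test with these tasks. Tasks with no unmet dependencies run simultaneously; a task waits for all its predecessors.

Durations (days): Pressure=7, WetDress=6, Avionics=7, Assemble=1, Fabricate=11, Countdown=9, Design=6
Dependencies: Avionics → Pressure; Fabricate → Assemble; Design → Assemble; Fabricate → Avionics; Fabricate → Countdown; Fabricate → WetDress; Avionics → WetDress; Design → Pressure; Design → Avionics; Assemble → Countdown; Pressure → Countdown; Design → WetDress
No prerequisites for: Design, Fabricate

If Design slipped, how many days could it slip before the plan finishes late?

Critical path: Fabricate→Avionics→Pressure→Countdown = 11+7+7+9 = 34, so the finish is 34 days.
Longest path through Design: 29 days (earliest finish 6, latest finish 11).
So Design can slip 11 − 6 = 5 days.

5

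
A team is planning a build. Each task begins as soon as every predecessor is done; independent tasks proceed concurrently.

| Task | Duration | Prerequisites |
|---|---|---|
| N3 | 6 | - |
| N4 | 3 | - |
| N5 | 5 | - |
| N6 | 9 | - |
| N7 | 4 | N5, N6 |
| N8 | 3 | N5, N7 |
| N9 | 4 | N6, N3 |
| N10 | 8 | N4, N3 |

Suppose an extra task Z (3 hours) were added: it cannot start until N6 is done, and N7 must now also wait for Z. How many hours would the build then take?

19

Originally the build takes 16 hours.
With Z inserted, N7 now waits for max(N5, N6, Z).
New critical path: N6→Z→N7→N8 = 9+3+4+3 = 19 ⇒ 19 hours.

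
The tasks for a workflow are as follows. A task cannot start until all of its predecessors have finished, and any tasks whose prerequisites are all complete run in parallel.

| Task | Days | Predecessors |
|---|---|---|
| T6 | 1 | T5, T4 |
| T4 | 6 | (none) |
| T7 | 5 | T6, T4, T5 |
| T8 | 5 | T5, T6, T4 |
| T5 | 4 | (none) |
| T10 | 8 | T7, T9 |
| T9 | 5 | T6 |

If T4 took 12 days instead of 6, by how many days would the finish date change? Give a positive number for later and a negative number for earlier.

6

As given, the longest chain is T4→T6→T7→T10 = 6+1+5+8 = 20, so the finish is 20 days.
T4 is on the critical path; changing it to 12 makes that path 26 days.
The critical path is still T4→T6→T7→T10; finish is now 26 days.
Change in finish: 26 − 20 = +6 days.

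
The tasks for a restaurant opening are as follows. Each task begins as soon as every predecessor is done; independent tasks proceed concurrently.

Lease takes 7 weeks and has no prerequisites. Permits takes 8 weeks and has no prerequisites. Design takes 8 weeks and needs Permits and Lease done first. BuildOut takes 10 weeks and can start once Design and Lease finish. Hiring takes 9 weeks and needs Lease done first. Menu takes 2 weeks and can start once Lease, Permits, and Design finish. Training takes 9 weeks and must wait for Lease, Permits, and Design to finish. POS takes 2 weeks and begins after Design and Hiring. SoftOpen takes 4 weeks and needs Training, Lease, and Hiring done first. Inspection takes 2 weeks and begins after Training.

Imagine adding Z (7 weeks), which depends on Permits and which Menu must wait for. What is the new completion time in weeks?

29

Originally the job takes 29 weeks.
With Z inserted, Menu now waits for max(Lease, Permits, Design, Z).
New critical path: Permits→Design→Training→SoftOpen = 8+8+9+4 = 29 ⇒ 29 weeks.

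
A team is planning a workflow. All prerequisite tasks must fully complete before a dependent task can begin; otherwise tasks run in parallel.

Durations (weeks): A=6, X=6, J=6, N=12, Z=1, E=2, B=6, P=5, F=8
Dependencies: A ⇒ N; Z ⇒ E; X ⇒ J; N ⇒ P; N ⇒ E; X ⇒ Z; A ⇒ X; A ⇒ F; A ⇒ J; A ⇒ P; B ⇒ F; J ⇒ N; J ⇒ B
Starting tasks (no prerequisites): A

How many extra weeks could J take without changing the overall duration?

0

Critical path: A→X→J→N→P = 6+6+6+12+5 = 35, so the finish is 35 weeks.
Longest path through J: 35 weeks (earliest finish 18, latest finish 18).
Float = 35 − 35 = 0.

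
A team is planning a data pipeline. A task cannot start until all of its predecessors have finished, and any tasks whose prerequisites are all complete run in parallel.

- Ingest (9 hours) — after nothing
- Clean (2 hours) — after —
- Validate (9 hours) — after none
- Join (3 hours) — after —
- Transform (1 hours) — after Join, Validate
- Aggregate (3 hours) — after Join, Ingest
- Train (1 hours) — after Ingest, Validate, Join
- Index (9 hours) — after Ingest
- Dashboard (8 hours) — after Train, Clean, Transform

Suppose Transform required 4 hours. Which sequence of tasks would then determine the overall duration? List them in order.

Validate, Transform, Dashboard

The binding path is Validate→Transform→Dashboard = 9+1+8 = 18; finish at 18 hours.
Transform lies on that path, so at 4 hours the path becomes 21 hours.
No other chain overtakes it, so the finish is 21 hours.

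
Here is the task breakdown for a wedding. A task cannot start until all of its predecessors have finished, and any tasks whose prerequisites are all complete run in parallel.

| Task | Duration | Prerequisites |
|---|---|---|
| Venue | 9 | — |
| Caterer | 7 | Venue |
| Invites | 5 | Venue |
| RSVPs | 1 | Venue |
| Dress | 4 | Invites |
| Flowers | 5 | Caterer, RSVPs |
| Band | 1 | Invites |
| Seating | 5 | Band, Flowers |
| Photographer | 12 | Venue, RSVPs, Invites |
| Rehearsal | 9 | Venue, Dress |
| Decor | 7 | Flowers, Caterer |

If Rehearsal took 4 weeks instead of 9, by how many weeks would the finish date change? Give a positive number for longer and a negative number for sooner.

Baseline: Venue→Caterer→Flowers→Decor = 9+7+5+7 = 28 → 28 weeks.
Rehearsal has 1 week of float (longest path through it is 27).
The critical path is still Venue→Caterer→Flowers→Decor; finish is now 28 weeks.
Change in finish: 28 − 28 = +0 weeks.

0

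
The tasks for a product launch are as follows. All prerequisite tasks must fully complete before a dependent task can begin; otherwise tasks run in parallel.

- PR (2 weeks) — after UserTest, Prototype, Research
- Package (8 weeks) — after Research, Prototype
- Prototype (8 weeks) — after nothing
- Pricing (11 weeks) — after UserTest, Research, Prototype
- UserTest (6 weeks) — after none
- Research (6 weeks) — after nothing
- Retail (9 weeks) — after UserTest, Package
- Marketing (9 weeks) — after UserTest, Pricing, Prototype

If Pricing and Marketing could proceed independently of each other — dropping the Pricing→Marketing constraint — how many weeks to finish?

25

With the dependency in place, Prototype→Pricing→Marketing = 8+11+9 = 28 sets the finish at 28 weeks.
Without Pricing→Marketing, Marketing's earliest start moves from 19 to 8.
The longest chain is now Prototype→Package→Retail = 8+8+9 = 25, so the project takes 25 weeks.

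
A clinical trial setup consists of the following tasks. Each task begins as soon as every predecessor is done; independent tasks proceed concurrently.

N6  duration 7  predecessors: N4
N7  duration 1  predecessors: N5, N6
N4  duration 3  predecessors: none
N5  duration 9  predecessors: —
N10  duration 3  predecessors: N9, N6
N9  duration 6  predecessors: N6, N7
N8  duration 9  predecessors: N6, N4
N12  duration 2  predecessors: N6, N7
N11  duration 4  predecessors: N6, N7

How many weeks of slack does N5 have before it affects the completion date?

N4→N6→N7→N9→N10 = 3+7+1+6+3 = 20 sets the makespan at 20 weeks.
N5 finishes as early as 9 and must finish by 10.
Float = 20 − 19 = 1.

1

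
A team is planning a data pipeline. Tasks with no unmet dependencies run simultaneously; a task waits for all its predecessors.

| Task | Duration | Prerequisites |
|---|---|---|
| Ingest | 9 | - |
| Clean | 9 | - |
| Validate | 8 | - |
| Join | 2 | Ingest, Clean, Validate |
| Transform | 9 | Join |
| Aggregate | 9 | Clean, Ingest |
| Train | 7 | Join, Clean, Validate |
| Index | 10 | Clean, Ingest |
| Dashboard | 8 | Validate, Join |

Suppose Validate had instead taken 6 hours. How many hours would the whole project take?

As given, the longest chain is Ingest→Join→Transform = 9+2+9 = 20, so the finish is 20 hours.
Validate has 1 hour of float (longest path through it is 19).
The critical path is still Ingest→Join→Transform; finish is now 20 hours.

20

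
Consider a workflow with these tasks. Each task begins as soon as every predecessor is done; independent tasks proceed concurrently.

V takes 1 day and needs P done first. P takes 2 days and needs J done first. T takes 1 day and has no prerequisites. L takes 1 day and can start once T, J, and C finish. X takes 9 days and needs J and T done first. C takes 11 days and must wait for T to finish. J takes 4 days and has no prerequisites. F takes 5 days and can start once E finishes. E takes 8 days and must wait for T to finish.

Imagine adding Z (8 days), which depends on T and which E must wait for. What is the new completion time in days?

22

Originally the workflow takes 14 days.
With Z inserted, E now waits for max(T, Z).
New critical path: T→Z→E→F = 1+8+8+5 = 22 ⇒ 22 days.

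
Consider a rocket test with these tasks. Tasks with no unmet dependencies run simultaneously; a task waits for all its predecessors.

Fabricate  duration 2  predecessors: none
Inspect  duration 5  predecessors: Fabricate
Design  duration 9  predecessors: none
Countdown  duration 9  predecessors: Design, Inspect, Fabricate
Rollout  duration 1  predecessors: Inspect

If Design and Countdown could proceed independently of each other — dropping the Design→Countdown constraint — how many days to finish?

16

With the dependency in place, Design→Countdown = 9+9 = 18 sets the finish at 18 days.
Without Design→Countdown, Countdown's earliest start moves from 9 to 7.
The longest chain is now Fabricate→Inspect→Countdown = 2+5+9 = 16, so the plan takes 16 days.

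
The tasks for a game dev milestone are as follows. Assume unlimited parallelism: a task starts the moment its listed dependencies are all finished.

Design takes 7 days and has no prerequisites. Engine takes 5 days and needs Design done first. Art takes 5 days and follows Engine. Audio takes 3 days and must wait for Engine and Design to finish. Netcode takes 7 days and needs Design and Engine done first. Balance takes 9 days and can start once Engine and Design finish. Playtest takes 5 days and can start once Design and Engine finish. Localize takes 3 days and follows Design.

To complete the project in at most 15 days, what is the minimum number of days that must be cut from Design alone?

6

Current finish: 21 days; target: 15.
Design is on every critical path, so each day cut from Design cuts the finish by one (this holds down to a finish of 15).
Need 21 − 15 = 6 days off Design → Design becomes 1 day, finish becomes 15.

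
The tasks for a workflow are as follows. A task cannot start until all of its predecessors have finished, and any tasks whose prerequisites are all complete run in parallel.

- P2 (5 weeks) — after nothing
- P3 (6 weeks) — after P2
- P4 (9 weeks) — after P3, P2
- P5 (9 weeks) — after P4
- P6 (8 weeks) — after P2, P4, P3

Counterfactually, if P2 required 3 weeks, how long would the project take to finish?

27

Critical path before the change: P2→P3→P4→P5 = 5+6+9+9 = 29 giving 29 weeks.
P2 is on the critical path; changing it to 3 makes that path 27 weeks.
No other chain overtakes it, so the finish is 27 weeks.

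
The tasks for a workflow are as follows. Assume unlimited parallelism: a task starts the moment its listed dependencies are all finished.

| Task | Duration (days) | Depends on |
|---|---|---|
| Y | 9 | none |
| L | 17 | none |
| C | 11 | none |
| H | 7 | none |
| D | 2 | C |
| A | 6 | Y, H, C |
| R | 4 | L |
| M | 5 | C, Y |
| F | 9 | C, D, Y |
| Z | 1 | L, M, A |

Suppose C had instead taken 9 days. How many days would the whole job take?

Baseline: C→D→F = 11+2+9 = 22 → 22 days.
C is on the critical path; changing it to 9 makes that path 20 days.
Now L→R = 17+4 = 21 is longest, so the finish becomes 21 days.

21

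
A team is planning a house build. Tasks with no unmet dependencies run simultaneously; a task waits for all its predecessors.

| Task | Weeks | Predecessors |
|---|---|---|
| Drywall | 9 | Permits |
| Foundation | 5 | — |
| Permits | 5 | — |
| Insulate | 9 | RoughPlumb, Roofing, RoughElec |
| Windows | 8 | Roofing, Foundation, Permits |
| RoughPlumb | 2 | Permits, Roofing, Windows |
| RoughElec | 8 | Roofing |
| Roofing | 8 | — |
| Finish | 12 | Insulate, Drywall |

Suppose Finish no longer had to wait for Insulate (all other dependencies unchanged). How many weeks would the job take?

Before: longest chain Roofing→Windows→RoughPlumb→Insulate→Finish = 8+8+2+9+12 = 39, finish 39.
Without Insulate→Finish, Finish's earliest start moves from 27 to 14.
New critical path: Roofing→Windows→RoughPlumb→Insulate = 8+8+2+9 = 27 ⇒ 27 weeks.

27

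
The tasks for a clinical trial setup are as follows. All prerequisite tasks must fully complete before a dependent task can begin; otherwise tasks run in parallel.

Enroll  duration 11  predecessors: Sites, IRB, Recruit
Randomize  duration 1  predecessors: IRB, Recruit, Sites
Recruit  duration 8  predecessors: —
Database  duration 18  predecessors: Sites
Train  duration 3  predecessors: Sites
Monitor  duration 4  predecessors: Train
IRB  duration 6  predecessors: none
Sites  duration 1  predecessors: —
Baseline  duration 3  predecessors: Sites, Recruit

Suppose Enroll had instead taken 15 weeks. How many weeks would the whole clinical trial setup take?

23

Baseline: Recruit→Enroll = 8+11 = 19 → 19 weeks.
Enroll lies on that path, so at 15 weeks the path becomes 23 weeks.
No other chain overtakes it, so the finish is 23 weeks.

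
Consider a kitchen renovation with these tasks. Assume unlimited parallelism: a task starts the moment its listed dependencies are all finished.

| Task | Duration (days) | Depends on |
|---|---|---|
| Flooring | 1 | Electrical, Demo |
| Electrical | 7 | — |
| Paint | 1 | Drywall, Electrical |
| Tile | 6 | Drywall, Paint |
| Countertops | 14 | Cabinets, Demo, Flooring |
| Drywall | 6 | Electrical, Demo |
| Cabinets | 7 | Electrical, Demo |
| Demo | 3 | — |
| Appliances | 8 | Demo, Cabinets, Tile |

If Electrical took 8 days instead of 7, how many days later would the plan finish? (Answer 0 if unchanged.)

Actual critical path: Electrical→Drywall→Paint→Tile→Appliances = 7+6+1+6+8 = 28 ⇒ 28 days.
Electrical lies on that path, so at 8 days the path becomes 29 days.
No other chain overtakes it, so the finish is 29 days.
Change in finish: 29 − 28 = +1 days.

1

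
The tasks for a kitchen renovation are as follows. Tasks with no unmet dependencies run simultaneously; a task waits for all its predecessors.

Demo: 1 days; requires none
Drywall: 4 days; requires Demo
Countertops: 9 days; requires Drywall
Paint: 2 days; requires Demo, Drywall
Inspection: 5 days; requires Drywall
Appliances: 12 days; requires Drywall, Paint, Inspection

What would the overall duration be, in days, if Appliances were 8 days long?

Actual critical path: Demo→Drywall→Inspection→Appliances = 1+4+5+12 = 22 ⇒ 22 days.
Appliances lies on that path, so at 8 days the path becomes 18 days.
No other chain overtakes it, so the finish is 18 days.

18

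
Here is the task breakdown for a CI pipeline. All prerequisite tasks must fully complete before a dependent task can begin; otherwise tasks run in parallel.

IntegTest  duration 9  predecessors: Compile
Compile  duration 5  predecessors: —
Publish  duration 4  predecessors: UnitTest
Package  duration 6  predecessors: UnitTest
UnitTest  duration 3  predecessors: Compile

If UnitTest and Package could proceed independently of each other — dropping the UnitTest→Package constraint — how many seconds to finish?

14

Original critical path: Compile→UnitTest→Package = 5+3+6 = 14 ⇒ 14 seconds.
Without UnitTest→Package, Package's earliest start moves from 8 to 0.
New critical path: Compile→IntegTest = 5+9 = 14 ⇒ 14 seconds.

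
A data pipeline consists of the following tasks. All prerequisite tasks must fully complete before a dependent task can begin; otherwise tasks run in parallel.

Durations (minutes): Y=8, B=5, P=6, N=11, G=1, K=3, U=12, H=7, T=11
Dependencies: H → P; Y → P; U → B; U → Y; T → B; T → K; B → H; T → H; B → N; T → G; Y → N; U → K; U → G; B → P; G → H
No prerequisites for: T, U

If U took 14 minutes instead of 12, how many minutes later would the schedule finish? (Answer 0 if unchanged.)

2

Critical path before the change: U→Y→N = 12+8+11 = 31 giving 31 minutes.
U lies on that path, so at 14 minutes the path becomes 33 minutes.
That remains the longest chain; total 33 minutes.
Change in finish: 33 − 31 = +2 minutes.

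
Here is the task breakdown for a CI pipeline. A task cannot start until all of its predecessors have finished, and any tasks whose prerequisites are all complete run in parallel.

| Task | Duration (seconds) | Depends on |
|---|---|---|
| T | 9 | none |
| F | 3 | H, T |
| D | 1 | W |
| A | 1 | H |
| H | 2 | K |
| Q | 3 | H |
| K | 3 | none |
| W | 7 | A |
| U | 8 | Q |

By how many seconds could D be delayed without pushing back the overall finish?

2

K→H→Q→U = 3+2+3+8 = 16 sets the makespan at 16 seconds.
The longest chain containing D totals 14 seconds.
Float = 16 − 14 = 2.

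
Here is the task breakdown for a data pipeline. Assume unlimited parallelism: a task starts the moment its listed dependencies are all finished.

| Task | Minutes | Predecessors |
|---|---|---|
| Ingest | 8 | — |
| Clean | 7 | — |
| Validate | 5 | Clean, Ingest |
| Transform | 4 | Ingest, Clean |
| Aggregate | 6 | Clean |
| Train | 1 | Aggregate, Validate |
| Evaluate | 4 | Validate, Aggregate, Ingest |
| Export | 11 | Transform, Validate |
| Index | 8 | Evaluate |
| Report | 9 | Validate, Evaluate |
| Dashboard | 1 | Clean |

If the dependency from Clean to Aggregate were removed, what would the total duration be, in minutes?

With the dependency in place, Ingest→Validate→Evaluate→Report = 8+5+4+9 = 26 sets the finish at 26 minutes.
Without Clean→Aggregate, Aggregate's earliest start moves from 7 to 0.
After: Ingest→Validate→Evaluate→Report = 8+5+4+9 = 26 → 26 minutes.

26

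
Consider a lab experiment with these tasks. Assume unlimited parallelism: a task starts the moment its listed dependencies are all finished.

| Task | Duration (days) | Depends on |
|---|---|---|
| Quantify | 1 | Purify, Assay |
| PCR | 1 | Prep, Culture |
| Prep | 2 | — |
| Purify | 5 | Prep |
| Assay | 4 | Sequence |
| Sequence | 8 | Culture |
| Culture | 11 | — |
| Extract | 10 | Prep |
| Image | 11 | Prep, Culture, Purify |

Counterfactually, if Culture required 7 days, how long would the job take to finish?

20

Critical path before the change: Culture→Sequence→Assay→Quantify = 11+8+4+1 = 24 giving 24 days.
Culture is on the critical path; changing it to 7 makes that path 20 days.
That remains the longest chain; total 20 days.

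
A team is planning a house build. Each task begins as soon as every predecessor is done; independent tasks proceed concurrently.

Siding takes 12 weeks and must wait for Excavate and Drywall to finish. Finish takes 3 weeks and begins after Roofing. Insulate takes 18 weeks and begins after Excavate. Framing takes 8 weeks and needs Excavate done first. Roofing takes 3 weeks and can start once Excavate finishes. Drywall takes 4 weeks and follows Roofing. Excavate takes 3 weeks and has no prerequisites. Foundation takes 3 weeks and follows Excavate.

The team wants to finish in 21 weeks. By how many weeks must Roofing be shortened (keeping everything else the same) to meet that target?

Current finish: 22 weeks; target: 21.
Roofing is on every critical path, so each week cut from Roofing cuts the finish by one (this holds down to a finish of 21).
Need 22 − 21 = 1 week off Roofing → Roofing becomes 2 weeks, finish becomes 21.

1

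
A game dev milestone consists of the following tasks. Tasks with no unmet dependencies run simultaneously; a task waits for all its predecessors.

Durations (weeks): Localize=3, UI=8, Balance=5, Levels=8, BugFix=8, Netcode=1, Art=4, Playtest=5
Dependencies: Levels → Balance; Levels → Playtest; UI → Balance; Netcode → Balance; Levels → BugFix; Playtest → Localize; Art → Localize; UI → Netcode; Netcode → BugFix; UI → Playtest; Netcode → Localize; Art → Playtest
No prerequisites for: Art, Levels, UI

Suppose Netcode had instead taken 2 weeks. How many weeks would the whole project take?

18

Baseline: UI→Netcode→BugFix = 8+1+8 = 17 → 17 weeks.
Since Netcode is critical, the +1 change carries straight to that chain (now 18 weeks).
The critical path is still UI→Netcode→BugFix; finish is now 18 weeks.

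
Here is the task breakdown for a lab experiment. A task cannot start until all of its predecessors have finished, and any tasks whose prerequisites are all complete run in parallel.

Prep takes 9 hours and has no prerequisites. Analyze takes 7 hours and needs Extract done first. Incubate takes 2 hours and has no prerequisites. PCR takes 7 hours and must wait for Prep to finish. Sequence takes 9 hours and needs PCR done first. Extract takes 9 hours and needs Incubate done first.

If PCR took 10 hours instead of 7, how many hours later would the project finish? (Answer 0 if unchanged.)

As given, the longest chain is Prep→PCR→Sequence = 9+7+9 = 25, so the finish is 25 hours.
PCR is on the critical path; changing it to 10 makes that path 28 hours.
No other chain overtakes it, so the finish is 28 hours.
Change in finish: 28 − 25 = +3 hours.

3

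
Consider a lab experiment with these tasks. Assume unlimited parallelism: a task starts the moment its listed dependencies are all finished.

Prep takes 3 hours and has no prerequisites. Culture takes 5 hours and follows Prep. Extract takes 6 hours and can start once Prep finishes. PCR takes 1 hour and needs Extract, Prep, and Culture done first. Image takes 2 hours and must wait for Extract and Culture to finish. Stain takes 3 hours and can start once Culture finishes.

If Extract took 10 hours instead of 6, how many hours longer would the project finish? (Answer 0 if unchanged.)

As given, the longest chain is Prep→Extract→Image = 3+6+2 = 11, so the finish is 11 hours.
Extract is on the critical path; changing it to 10 makes that path 15 hours.
That remains the longest chain; total 15 hours.
Change in finish: 15 − 11 = +4 hours.

4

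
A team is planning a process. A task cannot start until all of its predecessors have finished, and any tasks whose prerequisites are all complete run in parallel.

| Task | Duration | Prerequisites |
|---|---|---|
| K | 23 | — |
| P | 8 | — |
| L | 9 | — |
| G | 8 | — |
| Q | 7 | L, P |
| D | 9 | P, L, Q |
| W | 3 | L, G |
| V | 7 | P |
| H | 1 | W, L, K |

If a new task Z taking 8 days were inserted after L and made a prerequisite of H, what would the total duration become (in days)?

25

Originally the job takes 25 days.
With Z inserted, H now waits for max(W, L, K, Z).
New critical path: L→Q→D = 9+7+9 = 25 ⇒ 25 days.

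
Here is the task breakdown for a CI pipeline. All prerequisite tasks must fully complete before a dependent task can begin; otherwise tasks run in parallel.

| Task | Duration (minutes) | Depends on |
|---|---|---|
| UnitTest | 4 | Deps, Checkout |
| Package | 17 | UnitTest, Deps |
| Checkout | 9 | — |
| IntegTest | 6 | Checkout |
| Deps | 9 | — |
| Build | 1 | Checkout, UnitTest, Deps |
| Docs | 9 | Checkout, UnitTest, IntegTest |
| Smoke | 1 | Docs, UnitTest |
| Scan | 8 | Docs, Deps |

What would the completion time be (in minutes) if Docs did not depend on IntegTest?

30

Original critical path: Checkout→IntegTest→Docs→Scan = 9+6+9+8 = 32 ⇒ 32 minutes.
Without IntegTest→Docs, Docs's earliest start moves from 15 to 13.
The longest chain is now Checkout→UnitTest→Docs→Scan = 9+4+9+8 = 30, so the plan takes 30 minutes.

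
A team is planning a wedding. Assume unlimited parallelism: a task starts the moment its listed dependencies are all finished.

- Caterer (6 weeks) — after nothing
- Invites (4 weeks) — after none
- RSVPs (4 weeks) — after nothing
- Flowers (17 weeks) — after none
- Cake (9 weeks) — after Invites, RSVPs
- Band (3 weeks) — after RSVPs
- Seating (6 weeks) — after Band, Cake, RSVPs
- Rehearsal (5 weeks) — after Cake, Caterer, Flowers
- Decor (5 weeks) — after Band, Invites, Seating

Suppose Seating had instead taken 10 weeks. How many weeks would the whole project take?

28

The binding path is Invites→Cake→Seating→Decor = 4+9+6+5 = 24; finish at 24 weeks.
Since Seating is critical, the +4 change carries straight to that chain (now 28 weeks).
No other chain overtakes it, so the finish is 28 weeks.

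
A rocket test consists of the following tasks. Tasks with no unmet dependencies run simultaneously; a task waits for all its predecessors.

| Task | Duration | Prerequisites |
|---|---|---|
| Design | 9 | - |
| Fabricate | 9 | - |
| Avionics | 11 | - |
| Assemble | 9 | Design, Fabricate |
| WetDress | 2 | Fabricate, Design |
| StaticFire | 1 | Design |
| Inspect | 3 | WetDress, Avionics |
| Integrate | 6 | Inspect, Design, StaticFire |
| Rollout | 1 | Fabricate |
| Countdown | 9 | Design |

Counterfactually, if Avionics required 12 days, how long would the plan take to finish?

As given, the longest chain is Avionics→Inspect→Integrate = 11+3+6 = 20, so the finish is 20 days.
Avionics lies on that path, so at 12 days the path becomes 21 days.
No other chain overtakes it, so the finish is 21 days.

21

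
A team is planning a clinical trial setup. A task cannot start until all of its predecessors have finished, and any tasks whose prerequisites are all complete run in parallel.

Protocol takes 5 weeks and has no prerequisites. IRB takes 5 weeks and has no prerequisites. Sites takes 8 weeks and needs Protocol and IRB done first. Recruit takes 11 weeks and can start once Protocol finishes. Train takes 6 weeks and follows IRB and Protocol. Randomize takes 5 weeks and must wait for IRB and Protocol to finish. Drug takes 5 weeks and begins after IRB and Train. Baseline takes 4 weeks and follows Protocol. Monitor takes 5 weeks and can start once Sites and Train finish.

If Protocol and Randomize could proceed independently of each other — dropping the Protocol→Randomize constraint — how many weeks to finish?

With the dependency in place, Protocol→Sites→Monitor = 5+8+5 = 18 sets the finish at 18 weeks.
Dropping Protocol→Randomize doesn't change Randomize's earliest start (5); another predecessor still binds.
After: Protocol→Sites→Monitor = 5+8+5 = 18 → 18 weeks.

18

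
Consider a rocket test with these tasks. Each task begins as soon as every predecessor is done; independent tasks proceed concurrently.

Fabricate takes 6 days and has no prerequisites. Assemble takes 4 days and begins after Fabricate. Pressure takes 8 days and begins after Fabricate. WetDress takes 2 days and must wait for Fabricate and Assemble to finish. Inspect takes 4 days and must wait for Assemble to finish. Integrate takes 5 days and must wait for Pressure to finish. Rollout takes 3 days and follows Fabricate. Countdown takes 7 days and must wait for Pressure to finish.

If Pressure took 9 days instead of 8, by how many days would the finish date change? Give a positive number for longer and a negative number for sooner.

1

Actual critical path: Fabricate→Pressure→Countdown = 6+8+7 = 21 ⇒ 21 days.
Pressure lies on that path, so at 9 days the path becomes 22 days.
The critical path is still Fabricate→Pressure→Countdown; finish is now 22 days.
Change in finish: 22 − 21 = +1 days.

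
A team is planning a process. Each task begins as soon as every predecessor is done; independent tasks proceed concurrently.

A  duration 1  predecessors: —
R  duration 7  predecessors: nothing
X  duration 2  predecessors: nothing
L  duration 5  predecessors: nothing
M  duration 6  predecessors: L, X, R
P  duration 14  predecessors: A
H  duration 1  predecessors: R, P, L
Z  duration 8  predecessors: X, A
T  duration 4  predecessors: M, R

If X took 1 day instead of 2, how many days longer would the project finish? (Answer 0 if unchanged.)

Actual critical path: R→M→T = 7+6+4 = 17 ⇒ 17 days.
X is off the critical path — its longest chain is 12 days, giving 5 of slack.
That remains the longest chain; total 17 days.
Change in finish: 17 − 17 = +0 days.

0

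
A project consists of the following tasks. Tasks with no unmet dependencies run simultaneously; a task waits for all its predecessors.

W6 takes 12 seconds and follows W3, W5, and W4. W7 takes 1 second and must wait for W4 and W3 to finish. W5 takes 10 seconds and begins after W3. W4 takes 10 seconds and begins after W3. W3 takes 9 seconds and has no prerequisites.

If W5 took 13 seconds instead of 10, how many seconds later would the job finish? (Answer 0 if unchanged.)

3

Baseline: W3→W5→W6 = 9+10+12 = 31 → 31 seconds.
W5 is on the critical path; changing it to 13 makes that path 34 seconds.
That remains the longest chain; total 34 seconds.
Change in finish: 34 − 31 = +3 seconds.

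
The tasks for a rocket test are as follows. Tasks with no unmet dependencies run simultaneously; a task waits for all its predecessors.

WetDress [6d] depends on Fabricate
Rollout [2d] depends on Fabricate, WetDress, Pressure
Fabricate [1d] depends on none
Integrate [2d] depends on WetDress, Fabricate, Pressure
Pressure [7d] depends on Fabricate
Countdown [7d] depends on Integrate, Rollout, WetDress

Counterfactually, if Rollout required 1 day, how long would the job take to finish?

Baseline: Fabricate→Pressure→Rollout→Countdown = 1+7+2+7 = 17 → 17 days.
Since Rollout is critical, the -1 change carries straight to that chain (now 16 days).
New critical path: Fabricate→Pressure→Integrate→Countdown = 1+7+2+7 = 17 ⇒ 17 days.

17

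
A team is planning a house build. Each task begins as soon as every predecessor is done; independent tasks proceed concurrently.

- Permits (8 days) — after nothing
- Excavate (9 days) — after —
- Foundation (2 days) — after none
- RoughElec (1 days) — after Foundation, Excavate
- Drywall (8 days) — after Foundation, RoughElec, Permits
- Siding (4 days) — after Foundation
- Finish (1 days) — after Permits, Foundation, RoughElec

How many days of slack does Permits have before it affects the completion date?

2

Critical path: Excavate→RoughElec→Drywall = 9+1+8 = 18, so the finish is 18 days.
Longest path through Permits: 16 days (earliest finish 8, latest finish 10).
Slack of Permits = 2 − 0 = 2 days.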